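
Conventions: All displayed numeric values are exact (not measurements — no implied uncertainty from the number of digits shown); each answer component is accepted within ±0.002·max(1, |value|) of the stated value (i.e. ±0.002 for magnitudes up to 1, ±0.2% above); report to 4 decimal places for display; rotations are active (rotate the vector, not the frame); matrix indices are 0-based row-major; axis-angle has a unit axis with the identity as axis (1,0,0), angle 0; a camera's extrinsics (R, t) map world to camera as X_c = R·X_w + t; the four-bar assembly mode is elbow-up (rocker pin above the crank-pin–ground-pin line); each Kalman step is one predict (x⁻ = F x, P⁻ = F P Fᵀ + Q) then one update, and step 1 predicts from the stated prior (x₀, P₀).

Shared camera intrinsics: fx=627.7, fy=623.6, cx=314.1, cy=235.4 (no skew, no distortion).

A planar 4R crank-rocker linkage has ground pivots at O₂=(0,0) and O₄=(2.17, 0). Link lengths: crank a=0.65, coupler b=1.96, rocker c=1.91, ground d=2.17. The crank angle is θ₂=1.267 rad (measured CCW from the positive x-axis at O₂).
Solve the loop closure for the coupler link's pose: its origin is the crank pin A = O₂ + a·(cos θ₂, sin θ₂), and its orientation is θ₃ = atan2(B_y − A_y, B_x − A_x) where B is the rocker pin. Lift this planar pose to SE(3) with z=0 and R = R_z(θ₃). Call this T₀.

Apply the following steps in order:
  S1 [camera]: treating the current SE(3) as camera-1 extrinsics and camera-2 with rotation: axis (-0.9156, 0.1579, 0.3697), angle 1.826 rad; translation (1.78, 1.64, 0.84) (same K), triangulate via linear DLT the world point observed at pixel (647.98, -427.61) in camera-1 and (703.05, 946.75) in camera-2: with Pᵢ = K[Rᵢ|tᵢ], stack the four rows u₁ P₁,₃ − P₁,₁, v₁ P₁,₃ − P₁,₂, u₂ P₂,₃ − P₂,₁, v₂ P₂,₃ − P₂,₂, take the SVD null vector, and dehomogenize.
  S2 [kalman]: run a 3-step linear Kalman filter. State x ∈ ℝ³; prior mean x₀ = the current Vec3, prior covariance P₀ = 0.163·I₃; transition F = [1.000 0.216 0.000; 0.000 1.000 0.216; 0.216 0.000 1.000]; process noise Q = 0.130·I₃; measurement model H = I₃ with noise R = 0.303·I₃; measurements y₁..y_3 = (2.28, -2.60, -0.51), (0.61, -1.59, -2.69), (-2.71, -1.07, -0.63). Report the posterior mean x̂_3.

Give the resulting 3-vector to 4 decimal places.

source (fourbar_fk): coupler pose = R=[0.7765 -0.6302 0.0000; 0.6302 0.7765 0.0000; 0.0000 0.0000 1.0000], t=(0.1944, 0.6202, 0.0000)
after S1 (triangulate): (-0.8901, -1.9322, 1.3553)
after S2 (kf_track): (-1.3767, -1.6788, -0.8622)

result = (-1.3767, -1.6788, -0.8622)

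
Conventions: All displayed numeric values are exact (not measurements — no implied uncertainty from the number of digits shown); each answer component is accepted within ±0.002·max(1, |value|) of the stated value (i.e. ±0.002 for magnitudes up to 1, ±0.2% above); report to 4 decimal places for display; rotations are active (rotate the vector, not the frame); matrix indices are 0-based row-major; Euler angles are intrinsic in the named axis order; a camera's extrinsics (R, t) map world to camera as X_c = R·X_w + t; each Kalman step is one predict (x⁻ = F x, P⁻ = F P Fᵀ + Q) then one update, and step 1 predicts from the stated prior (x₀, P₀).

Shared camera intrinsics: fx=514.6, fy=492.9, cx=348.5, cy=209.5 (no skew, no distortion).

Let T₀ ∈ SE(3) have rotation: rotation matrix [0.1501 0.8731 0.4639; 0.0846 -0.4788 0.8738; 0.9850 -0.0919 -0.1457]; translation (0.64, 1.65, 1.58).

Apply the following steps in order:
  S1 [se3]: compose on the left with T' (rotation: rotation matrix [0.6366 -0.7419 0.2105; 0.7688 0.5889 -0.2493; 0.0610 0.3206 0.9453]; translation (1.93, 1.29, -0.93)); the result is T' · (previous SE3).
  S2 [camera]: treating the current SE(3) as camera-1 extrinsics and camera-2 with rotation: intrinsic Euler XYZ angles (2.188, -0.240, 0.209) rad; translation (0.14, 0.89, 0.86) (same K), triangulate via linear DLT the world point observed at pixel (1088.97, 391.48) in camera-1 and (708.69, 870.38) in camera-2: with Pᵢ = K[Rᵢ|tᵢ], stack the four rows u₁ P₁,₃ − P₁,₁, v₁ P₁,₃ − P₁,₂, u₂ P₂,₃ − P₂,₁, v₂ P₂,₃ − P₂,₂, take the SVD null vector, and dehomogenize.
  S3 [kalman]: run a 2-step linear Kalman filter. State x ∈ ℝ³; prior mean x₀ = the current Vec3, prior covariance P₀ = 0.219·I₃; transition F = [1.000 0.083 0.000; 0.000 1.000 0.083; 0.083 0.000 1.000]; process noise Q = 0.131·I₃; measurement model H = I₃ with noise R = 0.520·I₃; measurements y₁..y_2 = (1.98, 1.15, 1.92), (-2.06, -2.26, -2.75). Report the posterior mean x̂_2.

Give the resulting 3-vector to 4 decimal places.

after S1 (compose_se3): R=[0.2402 0.8917 -0.3837; -0.0804 0.4122 0.9076; 0.9674 -0.1871 0.1707], t=(1.4459, 2.3598, 1.1315)
after S2 (triangulate): (0.6003, -0.2485, -1.8469)
after S3 (kf_track): (-0.1579, -0.8340, -1.2851)

result = (-0.1579, -0.8340, -1.2851)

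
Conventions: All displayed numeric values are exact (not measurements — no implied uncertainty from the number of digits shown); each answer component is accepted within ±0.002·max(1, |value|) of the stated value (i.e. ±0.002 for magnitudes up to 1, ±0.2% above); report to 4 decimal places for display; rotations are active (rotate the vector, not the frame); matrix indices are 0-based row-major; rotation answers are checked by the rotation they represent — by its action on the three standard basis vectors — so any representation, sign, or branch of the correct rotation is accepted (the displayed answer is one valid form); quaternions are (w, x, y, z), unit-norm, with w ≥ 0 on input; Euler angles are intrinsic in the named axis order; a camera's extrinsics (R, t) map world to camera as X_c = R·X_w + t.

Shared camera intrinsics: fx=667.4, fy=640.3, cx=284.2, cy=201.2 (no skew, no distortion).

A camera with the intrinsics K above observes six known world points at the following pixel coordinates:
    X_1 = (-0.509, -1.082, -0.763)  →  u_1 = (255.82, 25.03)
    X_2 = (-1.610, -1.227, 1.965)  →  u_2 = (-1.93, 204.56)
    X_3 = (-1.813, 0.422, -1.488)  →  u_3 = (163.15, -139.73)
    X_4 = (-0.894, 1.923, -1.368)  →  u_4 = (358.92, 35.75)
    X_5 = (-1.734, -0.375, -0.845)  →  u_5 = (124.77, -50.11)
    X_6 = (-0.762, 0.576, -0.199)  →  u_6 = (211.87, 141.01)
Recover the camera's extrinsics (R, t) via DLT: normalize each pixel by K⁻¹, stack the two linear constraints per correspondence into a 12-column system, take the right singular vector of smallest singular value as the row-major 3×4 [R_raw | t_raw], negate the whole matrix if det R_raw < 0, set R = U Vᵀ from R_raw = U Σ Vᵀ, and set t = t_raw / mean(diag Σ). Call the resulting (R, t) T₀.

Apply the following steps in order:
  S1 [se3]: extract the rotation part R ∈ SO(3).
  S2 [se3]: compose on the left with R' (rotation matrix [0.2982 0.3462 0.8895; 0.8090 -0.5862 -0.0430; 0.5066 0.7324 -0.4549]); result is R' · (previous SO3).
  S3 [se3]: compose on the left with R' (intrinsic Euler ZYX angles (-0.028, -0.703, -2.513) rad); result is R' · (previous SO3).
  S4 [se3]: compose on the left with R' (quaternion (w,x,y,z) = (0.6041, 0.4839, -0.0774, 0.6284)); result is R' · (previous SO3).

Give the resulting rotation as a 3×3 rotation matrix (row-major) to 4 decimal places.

rotation (matrix) = ((0.2190, -0.9027, -0.3705), (0.7143, 0.4070, -0.5693), (0.6647, -0.1399, 0.7339))

source (pnp_recover): camera pose = R=[0.8189 0.1749 -0.5467; 0.4093 0.4897 0.7698; 0.4024 -0.8542 0.3294], t=(-0.0499, -0.2200, 5.1496)
after S1 (rot_of_se3): [0.8189 0.1749 -0.5467; 0.4093 0.4897 0.7698; 0.4024 -0.8542 0.3294]
after S2 (compose_so3): [0.7438 -0.5381 0.3965; 0.4052 -0.1089 -0.9077; 0.5316 0.8358 0.1370]
after S3 (compose_so3): [0.9987 0.0014 0.0519; -0.0431 0.5797 0.8137; -0.0289 -0.8148 0.5790]
after S4 (compose_so3): [0.2190 -0.9027 -0.3705; 0.7143 0.4070 -0.5693; 0.6647 -0.1399 0.7339]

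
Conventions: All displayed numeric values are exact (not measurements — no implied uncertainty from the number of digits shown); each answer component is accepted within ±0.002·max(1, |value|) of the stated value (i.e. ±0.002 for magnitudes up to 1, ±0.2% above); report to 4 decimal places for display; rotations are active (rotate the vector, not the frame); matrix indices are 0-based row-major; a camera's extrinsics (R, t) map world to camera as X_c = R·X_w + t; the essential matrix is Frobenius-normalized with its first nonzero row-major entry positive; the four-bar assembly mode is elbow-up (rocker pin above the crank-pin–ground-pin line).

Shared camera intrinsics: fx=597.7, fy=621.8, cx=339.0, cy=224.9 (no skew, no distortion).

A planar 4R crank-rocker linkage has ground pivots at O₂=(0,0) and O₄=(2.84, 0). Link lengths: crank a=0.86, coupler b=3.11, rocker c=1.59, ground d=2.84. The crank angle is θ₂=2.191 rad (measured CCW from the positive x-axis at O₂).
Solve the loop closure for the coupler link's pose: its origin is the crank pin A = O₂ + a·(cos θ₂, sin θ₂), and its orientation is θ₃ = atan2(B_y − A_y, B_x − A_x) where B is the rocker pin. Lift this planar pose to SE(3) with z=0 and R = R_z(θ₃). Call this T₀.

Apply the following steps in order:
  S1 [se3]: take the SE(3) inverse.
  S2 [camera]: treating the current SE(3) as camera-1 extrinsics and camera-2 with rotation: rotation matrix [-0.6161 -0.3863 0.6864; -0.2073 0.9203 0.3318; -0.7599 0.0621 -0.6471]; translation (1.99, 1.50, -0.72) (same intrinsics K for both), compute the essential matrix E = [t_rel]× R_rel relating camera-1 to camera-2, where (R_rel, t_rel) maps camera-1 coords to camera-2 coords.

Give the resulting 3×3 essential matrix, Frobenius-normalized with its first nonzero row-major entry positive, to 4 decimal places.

matrix = [0.3694 -0.2049 0.3152; -0.3847 0.1122 -0.2577; -0.3897 -0.5500 0.2023]

source (fourbar_fk): coupler pose = R=[0.9618 -0.2738 0.0000; 0.2738 0.9618 0.0000; 0.0000 0.0000 1.0000], t=(-0.4998, 0.6998, 0.0000)
after S1 (invert_se3): R=[0.9618 0.2738 0.0000; -0.2738 0.9618 0.0000; 0.0000 0.0000 1.0000], t=(0.2891, -0.8099, 0.0000)
after S2 (essential): [0.3694 -0.2049 0.3152; -0.3847 0.1122 -0.2577; -0.3897 -0.5500 0.2023]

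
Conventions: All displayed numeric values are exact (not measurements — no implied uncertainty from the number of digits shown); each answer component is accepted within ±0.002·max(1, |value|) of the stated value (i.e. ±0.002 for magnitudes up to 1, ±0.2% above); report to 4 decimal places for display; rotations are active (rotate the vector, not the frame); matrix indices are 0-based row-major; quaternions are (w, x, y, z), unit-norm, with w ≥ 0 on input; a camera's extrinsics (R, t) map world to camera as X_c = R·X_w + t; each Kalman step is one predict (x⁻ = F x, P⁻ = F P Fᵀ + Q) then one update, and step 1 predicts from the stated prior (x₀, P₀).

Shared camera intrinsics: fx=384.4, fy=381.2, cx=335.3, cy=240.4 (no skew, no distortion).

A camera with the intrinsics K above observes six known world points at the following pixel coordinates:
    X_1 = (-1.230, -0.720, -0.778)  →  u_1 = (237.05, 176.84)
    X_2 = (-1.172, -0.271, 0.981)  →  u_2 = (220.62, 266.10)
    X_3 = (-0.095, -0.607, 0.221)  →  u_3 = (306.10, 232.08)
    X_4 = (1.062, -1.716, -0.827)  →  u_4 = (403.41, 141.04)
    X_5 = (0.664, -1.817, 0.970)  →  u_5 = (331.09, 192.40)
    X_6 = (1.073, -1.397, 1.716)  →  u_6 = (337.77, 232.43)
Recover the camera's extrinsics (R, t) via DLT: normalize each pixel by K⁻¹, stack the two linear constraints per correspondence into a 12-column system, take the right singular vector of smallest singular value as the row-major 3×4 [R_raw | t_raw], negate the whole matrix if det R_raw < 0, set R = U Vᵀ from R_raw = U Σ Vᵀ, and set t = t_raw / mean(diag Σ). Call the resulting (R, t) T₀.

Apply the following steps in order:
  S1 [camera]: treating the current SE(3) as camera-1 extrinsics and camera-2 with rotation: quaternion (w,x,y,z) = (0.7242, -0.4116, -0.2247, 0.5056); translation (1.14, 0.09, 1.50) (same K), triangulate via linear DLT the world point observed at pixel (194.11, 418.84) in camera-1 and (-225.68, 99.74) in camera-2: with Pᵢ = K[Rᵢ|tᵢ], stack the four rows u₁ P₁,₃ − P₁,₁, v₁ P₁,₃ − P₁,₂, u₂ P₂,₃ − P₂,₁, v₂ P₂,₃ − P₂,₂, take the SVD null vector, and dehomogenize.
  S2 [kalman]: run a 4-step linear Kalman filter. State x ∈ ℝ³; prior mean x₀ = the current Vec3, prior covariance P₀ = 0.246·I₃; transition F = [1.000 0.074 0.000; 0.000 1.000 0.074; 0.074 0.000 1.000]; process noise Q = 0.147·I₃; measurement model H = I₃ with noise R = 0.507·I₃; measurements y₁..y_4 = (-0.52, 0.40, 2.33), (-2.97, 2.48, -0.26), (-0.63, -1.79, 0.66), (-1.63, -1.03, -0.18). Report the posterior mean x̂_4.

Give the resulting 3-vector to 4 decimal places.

source (pnp_recover): camera pose = R=[0.9244 0.0631 -0.3762; 0.0945 0.9176 0.3862; 0.3696 -0.3925 0.8422], t=(-0.2101, 0.3601, 5.1310)
after S1 (triangulate): (-1.3539, 1.7680, 1.4335)
after S2 (kf_track): (-1.4329, -0.2136, 0.2265)

result = (-1.4329, -0.2136, 0.2265)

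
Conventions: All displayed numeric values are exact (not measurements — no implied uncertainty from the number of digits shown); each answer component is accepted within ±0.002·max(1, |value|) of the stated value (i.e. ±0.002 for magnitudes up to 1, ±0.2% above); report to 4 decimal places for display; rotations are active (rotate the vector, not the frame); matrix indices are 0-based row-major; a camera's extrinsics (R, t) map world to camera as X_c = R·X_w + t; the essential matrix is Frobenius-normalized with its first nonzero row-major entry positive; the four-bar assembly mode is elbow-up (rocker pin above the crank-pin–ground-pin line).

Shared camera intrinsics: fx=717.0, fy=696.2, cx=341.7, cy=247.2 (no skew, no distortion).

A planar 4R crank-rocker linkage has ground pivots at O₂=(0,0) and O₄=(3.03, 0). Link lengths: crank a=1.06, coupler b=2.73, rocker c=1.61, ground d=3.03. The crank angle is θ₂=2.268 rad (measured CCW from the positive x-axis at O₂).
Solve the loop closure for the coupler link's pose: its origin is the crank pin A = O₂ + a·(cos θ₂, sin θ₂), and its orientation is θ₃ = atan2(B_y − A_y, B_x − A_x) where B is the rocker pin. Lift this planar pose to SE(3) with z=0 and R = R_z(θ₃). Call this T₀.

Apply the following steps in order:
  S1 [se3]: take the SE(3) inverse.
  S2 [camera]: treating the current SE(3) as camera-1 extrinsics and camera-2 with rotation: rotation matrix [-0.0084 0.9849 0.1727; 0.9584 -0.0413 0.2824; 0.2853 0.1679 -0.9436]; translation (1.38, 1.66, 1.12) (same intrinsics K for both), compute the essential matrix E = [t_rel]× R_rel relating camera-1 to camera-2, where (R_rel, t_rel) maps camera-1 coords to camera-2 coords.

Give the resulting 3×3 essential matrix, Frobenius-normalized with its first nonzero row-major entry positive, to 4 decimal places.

matrix = [0.1883 -0.0873 0.3292; 0.1393 -0.2084 -0.6066; -0.5154 0.3707 -0.1213]

source (fourbar_fk): coupler pose = R=[0.9871 -0.1599 0.0000; 0.1599 0.9871 0.0000; 0.0000 0.0000 1.0000], t=(-0.6806, 0.8126, 0.0000)
after S1 (invert_se3): R=[0.9871 0.1599 0.0000; -0.1599 0.9871 0.0000; 0.0000 0.0000 1.0000], t=(0.5419, -0.9110, 0.0000)
after S2 (essential): [0.1883 -0.0873 0.3292; 0.1393 -0.2084 -0.6066; -0.5154 0.3707 -0.1213]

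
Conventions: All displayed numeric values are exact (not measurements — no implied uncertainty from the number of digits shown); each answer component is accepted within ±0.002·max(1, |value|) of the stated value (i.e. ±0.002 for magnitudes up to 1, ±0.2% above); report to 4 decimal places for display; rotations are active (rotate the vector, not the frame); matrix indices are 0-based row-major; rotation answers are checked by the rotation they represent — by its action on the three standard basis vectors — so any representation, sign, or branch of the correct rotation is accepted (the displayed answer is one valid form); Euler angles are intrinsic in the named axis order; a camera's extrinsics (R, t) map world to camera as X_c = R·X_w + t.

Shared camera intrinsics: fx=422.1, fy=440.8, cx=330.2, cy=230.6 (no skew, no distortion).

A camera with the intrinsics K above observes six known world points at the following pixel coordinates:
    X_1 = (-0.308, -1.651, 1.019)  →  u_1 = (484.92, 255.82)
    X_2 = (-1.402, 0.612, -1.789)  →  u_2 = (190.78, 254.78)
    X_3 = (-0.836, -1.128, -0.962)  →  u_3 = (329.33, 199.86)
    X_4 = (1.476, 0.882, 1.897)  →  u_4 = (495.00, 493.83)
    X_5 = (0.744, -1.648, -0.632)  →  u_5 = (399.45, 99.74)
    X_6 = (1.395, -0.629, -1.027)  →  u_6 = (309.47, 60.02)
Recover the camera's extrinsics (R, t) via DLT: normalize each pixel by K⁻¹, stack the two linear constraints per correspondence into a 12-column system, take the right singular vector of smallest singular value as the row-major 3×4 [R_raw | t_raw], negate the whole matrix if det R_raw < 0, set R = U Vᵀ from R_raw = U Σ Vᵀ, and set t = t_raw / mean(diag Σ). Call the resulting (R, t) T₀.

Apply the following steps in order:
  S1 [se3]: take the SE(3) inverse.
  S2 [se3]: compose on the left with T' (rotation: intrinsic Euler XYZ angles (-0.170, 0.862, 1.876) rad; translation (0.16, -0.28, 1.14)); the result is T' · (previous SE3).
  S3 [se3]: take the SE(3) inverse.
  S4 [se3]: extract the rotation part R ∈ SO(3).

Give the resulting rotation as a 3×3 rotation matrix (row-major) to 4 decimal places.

source (pnp_recover): camera pose = R=[0.1036 -0.7166 0.6897; -0.5660 0.5278 0.6334; -0.8179 -0.4560 -0.3509], t=(-0.0700, 0.3301, 4.2201)
after S1 (invert_se3): R=[0.1036 -0.5660 -0.8179; -0.7166 0.5278 -0.4560; 0.6897 0.6334 -0.3509], t=(3.6456, 1.7001, 1.3200)
after S2 (compose_se3): R=[0.9482 0.2639 0.1767; 0.3018 -0.5758 -0.7599; -0.0988 0.7739 -0.6256], t=(-0.6064, 3.1378, 3.5178)
after S3 (invert_se3): R=[0.9482 0.3018 -0.0988; 0.2639 -0.5758 0.7739; 0.1767 -0.7599 -0.6256], t=(-0.0246, -0.7556, 4.6923)
after S4 (rot_of_se3): [0.9482 0.3018 -0.0988; 0.2639 -0.5758 0.7739; 0.1767 -0.7599 -0.6256]

rotation (matrix) = ((0.9482, 0.3018, -0.0988), (0.2639, -0.5758, 0.7739), (0.1767, -0.7599, -0.6256))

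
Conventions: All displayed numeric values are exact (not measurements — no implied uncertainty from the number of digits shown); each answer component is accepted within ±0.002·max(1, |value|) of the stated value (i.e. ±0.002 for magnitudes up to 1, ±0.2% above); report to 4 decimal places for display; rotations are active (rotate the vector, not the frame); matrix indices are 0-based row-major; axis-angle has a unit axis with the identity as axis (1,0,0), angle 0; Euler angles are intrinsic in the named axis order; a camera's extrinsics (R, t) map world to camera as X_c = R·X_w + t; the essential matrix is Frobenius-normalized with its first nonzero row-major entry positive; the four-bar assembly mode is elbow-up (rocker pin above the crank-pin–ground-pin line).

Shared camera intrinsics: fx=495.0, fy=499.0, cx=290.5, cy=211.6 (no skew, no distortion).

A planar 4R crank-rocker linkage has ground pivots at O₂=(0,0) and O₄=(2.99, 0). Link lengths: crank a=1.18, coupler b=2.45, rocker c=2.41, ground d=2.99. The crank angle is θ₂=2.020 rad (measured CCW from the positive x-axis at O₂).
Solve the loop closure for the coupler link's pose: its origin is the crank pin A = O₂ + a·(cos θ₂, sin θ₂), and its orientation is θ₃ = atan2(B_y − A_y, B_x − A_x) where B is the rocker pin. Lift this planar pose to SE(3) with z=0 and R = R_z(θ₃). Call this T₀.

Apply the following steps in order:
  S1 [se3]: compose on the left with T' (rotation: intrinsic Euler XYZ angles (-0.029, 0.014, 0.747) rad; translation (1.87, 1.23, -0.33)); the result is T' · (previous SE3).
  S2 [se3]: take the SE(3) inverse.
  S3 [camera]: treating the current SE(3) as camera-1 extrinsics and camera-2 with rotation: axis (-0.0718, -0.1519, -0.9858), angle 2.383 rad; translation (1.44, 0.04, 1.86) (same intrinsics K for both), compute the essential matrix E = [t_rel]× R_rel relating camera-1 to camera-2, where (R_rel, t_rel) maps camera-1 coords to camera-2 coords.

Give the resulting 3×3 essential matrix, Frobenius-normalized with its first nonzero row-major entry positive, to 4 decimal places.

matrix = [0.3012 -0.1005 -0.4652; 0.0467 0.4589 -0.3984; -0.2579 0.4777 0.1291]

source (fourbar_fk): coupler pose = R=[0.9146 -0.4043 0.0000; 0.4043 0.9146 0.0000; 0.0000 0.0000 1.0000], t=(-0.5124, 1.0629, 0.0000)
after S1 (compose_se3): R=[0.3964 -0.9180 0.0140; 0.9175 0.3966 0.0290; -0.0322 0.0014 0.9995], t=(0.7719, 1.6620, -0.3272)
after S2 (invert_se3): R=[0.3964 0.9175 -0.0322; -0.9180 0.3966 0.0014; 0.0140 0.0290 0.9995], t=(-1.8414, 0.0499, 0.2680)
after S3 (essential): [0.3012 -0.1005 -0.4652; 0.0467 0.4589 -0.3984; -0.2579 0.4777 0.1291]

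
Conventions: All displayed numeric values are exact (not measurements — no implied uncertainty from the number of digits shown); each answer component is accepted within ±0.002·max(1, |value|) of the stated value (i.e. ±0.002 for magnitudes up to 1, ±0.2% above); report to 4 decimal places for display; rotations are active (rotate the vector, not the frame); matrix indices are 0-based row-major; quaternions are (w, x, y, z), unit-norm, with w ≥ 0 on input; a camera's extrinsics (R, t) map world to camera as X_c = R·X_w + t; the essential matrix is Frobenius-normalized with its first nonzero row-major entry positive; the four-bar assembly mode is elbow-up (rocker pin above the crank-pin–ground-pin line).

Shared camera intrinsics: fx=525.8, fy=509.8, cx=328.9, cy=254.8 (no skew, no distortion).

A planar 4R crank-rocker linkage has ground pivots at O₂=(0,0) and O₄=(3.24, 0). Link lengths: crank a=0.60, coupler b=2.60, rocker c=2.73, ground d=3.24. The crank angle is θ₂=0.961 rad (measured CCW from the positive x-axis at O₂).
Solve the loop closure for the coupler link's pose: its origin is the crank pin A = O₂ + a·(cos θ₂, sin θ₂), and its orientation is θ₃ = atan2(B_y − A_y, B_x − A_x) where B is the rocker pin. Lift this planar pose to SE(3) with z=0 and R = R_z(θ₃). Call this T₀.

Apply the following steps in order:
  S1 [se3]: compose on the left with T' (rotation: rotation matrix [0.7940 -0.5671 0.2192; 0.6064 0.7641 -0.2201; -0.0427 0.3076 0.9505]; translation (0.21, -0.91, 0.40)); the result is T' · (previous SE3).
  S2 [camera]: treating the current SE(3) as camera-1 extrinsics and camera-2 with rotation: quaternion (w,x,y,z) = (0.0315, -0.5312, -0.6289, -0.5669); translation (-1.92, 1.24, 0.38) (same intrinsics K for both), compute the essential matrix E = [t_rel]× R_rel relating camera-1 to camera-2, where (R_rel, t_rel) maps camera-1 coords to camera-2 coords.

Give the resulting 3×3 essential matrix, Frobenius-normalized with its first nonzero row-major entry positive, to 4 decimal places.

source (fourbar_fk): coupler pose = R=[0.6553 -0.7553 0.0000; 0.7553 0.6553 0.0000; 0.0000 0.0000 1.0000], t=(0.3436, 0.4919, 0.0000)
after S1 (compose_se3): R=[0.0920 -0.9713 0.2192; 0.9746 0.0427 -0.2201; 0.2044 0.2338 0.9505], t=(0.2039, -0.3258, 0.5366)
after S2 (essential): [0.2537 -0.0805 0.1812; 0.5563 -0.3503 -0.1012; 0.1222 0.1551 0.6441]

matrix = [0.2537 -0.0805 0.1812; 0.5563 -0.3503 -0.1012; 0.1222 0.1551 0.6441]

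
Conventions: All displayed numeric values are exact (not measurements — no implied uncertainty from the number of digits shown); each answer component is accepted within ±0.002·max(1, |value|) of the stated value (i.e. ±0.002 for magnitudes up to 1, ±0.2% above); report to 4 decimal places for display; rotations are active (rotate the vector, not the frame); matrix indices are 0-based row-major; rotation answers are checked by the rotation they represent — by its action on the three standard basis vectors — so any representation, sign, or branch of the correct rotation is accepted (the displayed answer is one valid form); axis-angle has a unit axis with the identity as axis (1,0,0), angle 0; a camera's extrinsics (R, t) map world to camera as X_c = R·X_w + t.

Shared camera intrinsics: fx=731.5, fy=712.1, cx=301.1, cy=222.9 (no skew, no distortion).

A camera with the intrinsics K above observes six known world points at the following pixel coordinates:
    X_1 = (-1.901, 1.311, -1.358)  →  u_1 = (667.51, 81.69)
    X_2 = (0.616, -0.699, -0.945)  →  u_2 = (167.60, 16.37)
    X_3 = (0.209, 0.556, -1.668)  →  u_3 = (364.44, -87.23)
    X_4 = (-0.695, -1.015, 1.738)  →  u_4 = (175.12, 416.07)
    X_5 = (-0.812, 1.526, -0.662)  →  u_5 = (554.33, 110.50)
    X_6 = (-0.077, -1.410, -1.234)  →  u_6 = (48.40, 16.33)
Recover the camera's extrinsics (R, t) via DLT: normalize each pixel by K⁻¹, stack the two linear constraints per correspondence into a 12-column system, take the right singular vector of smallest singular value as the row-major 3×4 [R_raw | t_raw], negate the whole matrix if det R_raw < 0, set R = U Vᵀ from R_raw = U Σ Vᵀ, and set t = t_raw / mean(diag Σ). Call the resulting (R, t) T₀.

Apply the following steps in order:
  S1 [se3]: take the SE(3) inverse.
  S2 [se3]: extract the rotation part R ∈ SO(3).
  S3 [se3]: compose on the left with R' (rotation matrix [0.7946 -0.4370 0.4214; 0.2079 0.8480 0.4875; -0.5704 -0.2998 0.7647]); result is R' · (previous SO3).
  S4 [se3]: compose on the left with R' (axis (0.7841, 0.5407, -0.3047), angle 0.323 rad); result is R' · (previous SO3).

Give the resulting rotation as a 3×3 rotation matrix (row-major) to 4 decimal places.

rotation (matrix) = ((-0.5329, 0.1275, 0.8365), (0.8346, -0.0839, 0.5445), (0.1396, 0.9883, -0.0617))

source (pnp_recover): camera pose = R=[-0.2290 0.9734 -0.0071; -0.5656 -0.1271 0.8148; 0.7922 0.1907 0.5797], t=(-0.1100, -0.4400, 5.2599)
after S1 (invert_se3): R=[-0.2290 -0.5656 0.7922; 0.9734 -0.1271 0.1907; -0.0071 0.8148 0.5797], t=(-4.4410, -0.9517, -2.6914)
after S2 (rot_of_se3): [-0.2290 -0.5656 0.7922; 0.9734 -0.1271 0.1907; -0.0071 0.8148 0.5797]
after S3 (compose_so3): [-0.6104 -0.0506 0.7905; 0.7744 0.1719 0.6090; -0.1666 0.9838 -0.0658]
after S4 (compose_so3): [-0.5329 0.1275 0.8365; 0.8346 -0.0839 0.5445; 0.1396 0.9883 -0.0617]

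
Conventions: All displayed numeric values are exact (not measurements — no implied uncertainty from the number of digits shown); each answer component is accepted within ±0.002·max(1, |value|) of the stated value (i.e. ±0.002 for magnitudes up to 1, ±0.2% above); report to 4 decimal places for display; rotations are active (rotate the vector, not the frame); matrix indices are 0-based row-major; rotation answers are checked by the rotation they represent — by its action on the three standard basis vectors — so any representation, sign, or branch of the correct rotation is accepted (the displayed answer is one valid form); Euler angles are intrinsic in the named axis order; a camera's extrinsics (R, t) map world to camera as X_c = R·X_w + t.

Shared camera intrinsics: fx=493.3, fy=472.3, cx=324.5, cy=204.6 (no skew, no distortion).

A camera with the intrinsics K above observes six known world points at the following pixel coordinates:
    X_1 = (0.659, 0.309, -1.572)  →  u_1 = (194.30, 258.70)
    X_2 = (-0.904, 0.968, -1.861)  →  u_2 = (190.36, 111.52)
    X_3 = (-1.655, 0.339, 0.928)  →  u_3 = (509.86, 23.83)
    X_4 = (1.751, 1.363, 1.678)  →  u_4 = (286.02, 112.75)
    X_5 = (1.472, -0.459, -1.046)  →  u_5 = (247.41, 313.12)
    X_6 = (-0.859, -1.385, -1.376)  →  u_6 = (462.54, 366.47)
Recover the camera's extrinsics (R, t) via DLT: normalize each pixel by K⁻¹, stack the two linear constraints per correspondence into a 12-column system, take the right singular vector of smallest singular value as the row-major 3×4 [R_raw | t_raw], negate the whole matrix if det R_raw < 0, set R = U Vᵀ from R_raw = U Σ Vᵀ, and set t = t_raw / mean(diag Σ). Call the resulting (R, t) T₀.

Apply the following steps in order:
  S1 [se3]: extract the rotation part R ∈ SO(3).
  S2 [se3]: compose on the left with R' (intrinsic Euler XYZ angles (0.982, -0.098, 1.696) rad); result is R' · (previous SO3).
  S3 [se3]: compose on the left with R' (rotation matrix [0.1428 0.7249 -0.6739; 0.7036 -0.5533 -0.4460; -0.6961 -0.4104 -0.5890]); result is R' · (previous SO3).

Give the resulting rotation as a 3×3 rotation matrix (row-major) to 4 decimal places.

source (pnp_recover): camera pose = R=[-0.5704 -0.6072 0.5531; 0.4057 -0.7938 -0.4531; 0.7142 -0.0341 0.6991], t=(0.3400, -0.2600, 4.7799)
after S1 (rot_of_se3): [-0.5704 -0.6072 0.5531; 0.4057 -0.7938 -0.4531; 0.7142 -0.0341 0.6991]
after S2 (compose_so3): [-0.3996 0.8626 0.3103; -0.9066 -0.3216 -0.2734; -0.1360 -0.3905 0.9105]
after S3 (compose_so3): [-0.6226 0.1532 -0.7674; 0.2811 0.9590 -0.0366; 0.7304 -0.2385 -0.6401]

rotation (matrix) = ((-0.6226, 0.1532, -0.7674), (0.2811, 0.9590, -0.0366), (0.7304, -0.2385, -0.6401))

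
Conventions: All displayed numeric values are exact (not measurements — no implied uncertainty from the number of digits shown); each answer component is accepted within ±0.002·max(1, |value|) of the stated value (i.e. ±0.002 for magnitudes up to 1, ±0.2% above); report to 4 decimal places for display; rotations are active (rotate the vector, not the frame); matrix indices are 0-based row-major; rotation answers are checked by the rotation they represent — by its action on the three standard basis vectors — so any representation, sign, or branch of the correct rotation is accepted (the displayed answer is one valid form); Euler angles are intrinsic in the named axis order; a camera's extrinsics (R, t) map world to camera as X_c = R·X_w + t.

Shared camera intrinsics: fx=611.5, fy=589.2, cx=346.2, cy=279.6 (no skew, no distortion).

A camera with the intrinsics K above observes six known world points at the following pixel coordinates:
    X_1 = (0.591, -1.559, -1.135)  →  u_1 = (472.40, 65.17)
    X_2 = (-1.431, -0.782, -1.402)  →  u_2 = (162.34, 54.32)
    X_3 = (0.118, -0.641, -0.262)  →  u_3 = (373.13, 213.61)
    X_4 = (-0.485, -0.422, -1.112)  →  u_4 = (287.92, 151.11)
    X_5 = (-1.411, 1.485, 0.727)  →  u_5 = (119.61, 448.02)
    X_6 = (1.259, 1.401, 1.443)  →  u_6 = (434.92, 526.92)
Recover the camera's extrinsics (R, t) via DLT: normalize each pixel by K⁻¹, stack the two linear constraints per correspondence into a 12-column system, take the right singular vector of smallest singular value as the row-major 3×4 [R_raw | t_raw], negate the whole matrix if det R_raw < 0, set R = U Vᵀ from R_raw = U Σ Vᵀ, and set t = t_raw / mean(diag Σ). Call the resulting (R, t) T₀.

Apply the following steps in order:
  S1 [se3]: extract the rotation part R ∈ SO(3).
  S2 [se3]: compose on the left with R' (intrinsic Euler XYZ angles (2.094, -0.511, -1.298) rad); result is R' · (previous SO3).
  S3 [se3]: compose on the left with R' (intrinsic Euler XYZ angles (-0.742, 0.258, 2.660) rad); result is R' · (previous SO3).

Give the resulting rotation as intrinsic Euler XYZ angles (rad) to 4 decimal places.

rotation (euler_xyz) = (-2.8337, 0.3885, 2.4812)

source (pnp_recover): camera pose = R=[0.9720 -0.2312 -0.0430; 0.2246 0.8588 0.4604; -0.0695 -0.4572 0.8866], t=(-0.0600, 0.1000, 4.8101)
after S1 (rot_of_se3): [0.9720 -0.2312 -0.0430; 0.2246 0.8588 0.4604; -0.0695 -0.4572 0.8866]
after S2 (compose_so3): [0.4511 0.8907 -0.0569; 0.2874 -0.2054 -0.9355; -0.8449 0.4056 -0.3486]
after S3 (compose_so3): [-0.7309 -0.5677 0.3788; -0.4939 0.8230 0.2805; -0.4710 0.0179 -0.8819]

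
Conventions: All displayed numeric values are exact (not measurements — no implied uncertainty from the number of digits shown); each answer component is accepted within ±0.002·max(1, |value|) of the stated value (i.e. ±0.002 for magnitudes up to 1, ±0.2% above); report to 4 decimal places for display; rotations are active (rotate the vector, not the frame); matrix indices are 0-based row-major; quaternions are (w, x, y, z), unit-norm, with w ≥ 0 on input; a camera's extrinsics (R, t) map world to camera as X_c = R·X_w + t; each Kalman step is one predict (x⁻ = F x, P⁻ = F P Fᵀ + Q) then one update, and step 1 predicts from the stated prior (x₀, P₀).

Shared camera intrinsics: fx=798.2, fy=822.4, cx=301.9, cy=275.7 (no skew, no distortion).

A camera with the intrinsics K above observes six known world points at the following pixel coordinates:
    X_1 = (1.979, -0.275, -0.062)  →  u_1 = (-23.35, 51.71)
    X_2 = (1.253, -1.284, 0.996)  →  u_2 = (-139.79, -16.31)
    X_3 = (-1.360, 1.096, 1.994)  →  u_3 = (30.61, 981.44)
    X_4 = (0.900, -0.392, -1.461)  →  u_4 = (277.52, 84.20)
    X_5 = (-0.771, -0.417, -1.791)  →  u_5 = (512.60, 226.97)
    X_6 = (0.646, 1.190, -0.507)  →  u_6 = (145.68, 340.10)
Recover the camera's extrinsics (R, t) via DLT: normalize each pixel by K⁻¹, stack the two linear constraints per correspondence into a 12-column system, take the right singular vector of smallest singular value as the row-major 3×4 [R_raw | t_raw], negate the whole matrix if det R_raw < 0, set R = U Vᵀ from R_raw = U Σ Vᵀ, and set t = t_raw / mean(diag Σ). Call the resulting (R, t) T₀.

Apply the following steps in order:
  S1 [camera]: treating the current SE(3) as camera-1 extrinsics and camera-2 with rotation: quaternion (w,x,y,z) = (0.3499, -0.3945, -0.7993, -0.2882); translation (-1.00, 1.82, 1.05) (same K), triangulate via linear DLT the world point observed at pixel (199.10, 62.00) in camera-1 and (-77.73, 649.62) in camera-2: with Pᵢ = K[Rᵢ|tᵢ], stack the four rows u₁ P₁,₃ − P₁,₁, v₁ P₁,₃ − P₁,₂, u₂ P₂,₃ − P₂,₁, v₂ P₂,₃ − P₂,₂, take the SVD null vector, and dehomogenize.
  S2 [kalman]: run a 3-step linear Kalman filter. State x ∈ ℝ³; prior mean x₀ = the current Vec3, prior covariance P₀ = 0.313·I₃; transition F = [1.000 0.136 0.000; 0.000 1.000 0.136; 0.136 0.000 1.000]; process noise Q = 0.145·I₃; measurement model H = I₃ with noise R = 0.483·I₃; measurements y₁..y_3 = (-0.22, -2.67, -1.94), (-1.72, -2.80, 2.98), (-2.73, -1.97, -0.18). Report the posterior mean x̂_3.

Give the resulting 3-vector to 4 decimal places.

result = (-1.6237, -2.1240, 0.0500)

source (pnp_recover): camera pose = R=[-0.7345 -0.3285 -0.5937; -0.6240 0.6707 0.4009; 0.2665 0.6650 -0.6977], t=(-0.4900, 0.2300, 4.0699)
after S1 (triangulate): (1.4341, -0.2356, -1.3353)
after S2 (kf_track): (-1.6237, -2.1240, 0.0500)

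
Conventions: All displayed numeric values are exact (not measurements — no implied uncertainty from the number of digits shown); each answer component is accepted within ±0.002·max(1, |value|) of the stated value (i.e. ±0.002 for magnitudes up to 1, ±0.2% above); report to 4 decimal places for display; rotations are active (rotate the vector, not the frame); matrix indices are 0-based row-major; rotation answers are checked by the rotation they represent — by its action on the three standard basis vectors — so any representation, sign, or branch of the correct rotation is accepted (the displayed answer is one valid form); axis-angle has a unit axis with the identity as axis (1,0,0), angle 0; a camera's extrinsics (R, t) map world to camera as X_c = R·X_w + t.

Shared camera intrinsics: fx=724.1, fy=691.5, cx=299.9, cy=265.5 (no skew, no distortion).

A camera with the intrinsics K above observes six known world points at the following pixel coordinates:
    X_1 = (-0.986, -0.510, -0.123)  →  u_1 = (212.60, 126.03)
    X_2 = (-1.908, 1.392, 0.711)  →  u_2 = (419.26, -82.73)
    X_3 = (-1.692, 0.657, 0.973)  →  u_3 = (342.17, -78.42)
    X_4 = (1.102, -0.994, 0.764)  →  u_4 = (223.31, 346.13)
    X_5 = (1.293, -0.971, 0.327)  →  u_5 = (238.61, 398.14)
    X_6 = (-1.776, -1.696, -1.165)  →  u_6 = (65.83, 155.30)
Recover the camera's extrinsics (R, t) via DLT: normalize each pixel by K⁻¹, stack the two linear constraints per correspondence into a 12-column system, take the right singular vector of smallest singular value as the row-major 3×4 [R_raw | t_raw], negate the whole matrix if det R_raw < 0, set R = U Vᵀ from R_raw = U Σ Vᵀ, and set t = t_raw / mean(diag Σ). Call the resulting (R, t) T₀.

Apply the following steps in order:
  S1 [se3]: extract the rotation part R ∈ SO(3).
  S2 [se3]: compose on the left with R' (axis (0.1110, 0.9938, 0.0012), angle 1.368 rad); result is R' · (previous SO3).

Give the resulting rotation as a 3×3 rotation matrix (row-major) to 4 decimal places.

source (pnp_recover): camera pose = R=[0.3160 0.9464 0.0673; 0.8652 -0.2584 -0.4298; -0.3894 0.1941 -0.9004], t=(0.1400, -0.4400, 5.1000)
after S1 (rot_of_se3): [0.3160 0.9464 0.0673; 0.8652 -0.2584 -0.4298; -0.3894 0.1941 -0.9004]
after S2 (compose_so3): [-0.2371 0.3664 -0.8997; 0.9268 -0.1923 -0.3225; -0.2912 -0.9104 -0.2940]

rotation (matrix) = ((-0.2371, 0.3664, -0.8997), (0.9268, -0.1923, -0.3225), (-0.2912, -0.9104, -0.2940))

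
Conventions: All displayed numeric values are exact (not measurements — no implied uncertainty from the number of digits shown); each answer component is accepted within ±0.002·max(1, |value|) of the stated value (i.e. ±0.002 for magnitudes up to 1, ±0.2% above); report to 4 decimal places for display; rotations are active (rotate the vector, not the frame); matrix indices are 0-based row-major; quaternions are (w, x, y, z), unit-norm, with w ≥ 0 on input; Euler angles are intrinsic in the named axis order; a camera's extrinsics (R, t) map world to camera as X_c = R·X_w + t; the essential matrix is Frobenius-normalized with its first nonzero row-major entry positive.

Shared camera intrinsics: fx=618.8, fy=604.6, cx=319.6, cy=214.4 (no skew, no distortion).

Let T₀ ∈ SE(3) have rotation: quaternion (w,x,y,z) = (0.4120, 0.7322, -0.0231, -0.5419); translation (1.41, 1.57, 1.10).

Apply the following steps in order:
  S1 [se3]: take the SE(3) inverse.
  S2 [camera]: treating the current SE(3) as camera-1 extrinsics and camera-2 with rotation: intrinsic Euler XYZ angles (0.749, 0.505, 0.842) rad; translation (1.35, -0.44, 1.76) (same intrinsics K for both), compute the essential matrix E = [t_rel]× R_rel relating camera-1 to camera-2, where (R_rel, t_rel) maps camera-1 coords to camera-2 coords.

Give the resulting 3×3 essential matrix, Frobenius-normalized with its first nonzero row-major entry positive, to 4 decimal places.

matrix = [0.4721 -0.1440 -0.4258; -0.3160 -0.6215 -0.1019; -0.1704 0.1177 0.1891]

after S1 (invert_se3): R=[0.4117 -0.4803 -0.7745; 0.4127 -0.6595 0.6283; -0.8126 -0.5783 -0.0732], t=(1.0256, -0.2377, 2.1342)
after S2 (essential): [0.4721 -0.1440 -0.4258; -0.3160 -0.6215 -0.1019; -0.1704 0.1177 0.1891]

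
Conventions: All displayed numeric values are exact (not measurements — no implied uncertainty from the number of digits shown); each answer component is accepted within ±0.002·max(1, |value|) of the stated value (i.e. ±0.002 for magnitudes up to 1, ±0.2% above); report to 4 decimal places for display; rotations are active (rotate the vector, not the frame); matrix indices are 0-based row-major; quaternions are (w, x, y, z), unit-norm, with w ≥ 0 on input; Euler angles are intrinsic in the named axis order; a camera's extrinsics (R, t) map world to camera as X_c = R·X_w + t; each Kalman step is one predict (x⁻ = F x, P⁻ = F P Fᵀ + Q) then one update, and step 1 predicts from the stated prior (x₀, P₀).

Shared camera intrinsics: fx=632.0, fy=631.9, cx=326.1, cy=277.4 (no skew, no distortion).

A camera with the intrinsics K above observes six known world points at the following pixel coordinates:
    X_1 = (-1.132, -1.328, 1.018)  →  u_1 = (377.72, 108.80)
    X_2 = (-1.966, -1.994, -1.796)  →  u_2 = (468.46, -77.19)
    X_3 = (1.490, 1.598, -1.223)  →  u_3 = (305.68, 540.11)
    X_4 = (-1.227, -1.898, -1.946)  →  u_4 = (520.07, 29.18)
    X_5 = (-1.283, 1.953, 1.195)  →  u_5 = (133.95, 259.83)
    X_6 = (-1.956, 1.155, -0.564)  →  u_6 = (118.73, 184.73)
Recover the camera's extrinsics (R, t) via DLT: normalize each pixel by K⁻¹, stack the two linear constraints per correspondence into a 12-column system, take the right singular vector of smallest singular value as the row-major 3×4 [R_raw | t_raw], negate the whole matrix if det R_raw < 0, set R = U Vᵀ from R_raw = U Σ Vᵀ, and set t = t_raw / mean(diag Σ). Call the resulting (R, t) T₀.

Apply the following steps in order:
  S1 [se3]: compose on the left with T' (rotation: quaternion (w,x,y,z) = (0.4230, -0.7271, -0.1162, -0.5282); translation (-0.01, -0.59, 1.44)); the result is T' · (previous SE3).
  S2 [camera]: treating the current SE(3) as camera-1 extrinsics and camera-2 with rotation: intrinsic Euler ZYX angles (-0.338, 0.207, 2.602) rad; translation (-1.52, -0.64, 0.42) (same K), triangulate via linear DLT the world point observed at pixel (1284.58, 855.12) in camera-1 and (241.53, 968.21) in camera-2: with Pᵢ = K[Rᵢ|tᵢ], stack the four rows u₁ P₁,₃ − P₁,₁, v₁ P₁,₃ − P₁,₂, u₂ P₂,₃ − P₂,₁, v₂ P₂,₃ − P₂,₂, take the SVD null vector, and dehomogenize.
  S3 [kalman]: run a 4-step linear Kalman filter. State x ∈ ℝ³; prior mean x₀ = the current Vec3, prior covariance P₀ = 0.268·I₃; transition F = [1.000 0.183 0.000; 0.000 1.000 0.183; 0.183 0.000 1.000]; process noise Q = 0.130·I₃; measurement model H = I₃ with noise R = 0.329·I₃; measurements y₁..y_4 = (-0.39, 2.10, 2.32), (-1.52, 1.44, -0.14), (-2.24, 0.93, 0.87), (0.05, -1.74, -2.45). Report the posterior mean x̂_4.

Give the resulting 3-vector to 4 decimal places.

result = (-0.7451, -0.3392, -1.1004)

source (pnp_recover): camera pose = R=[0.5549 -0.8269 -0.0918; 0.7982 0.5602 -0.2214; 0.2345 0.0495 0.9709], t=(0.2000, -0.0100, 6.4000)
after S1 (compose_se3): R=[0.8789 0.0350 0.4758; -0.4722 -0.0783 0.8780; 0.0680 -0.9963 -0.0523], t=(4.3531, 4.0826, 1.0790)
after S2 (triangulate): (0.5858, -1.4353, -1.7153)
after S3 (kf_track): (-0.7451, -0.3392, -1.1004)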